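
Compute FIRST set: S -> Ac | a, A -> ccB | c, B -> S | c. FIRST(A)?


Per alternative of A: FIRST(ccB) = {c}; FIRST(c) = {c}
FIRST(A) = {c}


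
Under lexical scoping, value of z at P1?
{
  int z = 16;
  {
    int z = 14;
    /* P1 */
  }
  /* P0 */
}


z declared in the same block as P1
z = 14


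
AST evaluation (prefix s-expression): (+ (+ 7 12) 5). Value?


Evaluate inner: (+ 7 12) = 19
Evaluate root: (+ 19 5) = 24
Result: 24


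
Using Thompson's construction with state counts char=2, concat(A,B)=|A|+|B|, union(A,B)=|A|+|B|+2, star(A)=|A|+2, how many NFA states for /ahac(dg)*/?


Syntax tree has 6 char leaf(s), 0 union(s), 1 star(s)
chars contribute 6×2 = 12; each union adds +2; each star adds +2
Total: 12 + 0 + 2 = 14 states


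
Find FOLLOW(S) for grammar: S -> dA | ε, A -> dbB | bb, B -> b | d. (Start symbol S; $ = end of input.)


$ ∈ FOLLOW(S). For each A -> αBβ: add FIRST(β)\{ε} to FOLLOW(B); if β nullable, add FOLLOW(A).
FOLLOW(S) = {$}


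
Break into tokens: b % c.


Scan left to right, longest-match per lexeme
Tokens: ID(b), OP(%), ID(c)


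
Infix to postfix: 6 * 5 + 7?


Left to right (same or higher precedence on left)
Postfix: 6 5 * 7 +


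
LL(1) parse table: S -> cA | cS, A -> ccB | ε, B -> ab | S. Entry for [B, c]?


For [B, c]: 'c' ∈ FIRST(S)
Entry: B -> S


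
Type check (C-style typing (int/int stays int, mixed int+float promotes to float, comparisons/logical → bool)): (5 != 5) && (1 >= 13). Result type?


Operand types: bool && bool
Rule: logical operators take bool operands and yield bool
Result type: bool


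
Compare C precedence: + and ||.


'+' is additive (level 9); '||' is logical OR (level 1)
Higher level binds tighter
'+' has higher precedence than '||'


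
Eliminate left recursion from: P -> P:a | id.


Left-recursive alternatives: P:a; non-recursive: id
Introduce P': P -> idP', P' -> :aP' | ε


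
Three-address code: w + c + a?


Break into single-operator statements:
t1 = w + c
t2 = t1 + a


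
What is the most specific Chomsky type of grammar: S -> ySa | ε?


Single nonterminal LHS, but y^n a^n is not regular
Classification: Type 2 (Context-Free)


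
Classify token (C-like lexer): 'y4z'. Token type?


Pattern: letter/underscore followed by alphanumerics, not a keyword
Type: IDENTIFIER


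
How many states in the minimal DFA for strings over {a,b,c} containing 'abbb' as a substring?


KMP-style automaton: 4 progress states + 1 absorbing accept = 5
Minimal DFA: 5 states


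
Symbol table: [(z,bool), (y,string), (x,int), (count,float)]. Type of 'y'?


Lookup 'y' → type string


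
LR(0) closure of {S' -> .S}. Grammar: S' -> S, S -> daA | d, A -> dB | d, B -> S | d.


Start: S' -> .S
For each item with dot before a nonterminal B, add B -> .γ for every B-production
Closure: [S' -> .S, S -> .daA, S -> .d]


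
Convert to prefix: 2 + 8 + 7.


left-to-right (same/higher precedence on left): tree is (+ (+ 2 8) 7)
Prefix: + + 2 8 7


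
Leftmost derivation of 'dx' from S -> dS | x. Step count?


Derivation: S => dS => dx
Steps: 2


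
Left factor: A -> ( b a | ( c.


Common prefix: '('
Factored: A -> ( A', A' -> b a | c


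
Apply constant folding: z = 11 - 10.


11 - 10 = 1 at compile time
Optimized: z = 1


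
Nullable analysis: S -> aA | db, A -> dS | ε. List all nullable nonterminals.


A nonterminal is nullable iff some alternative derives ε (directly, or every symbol in it is nullable)
Nullable: {A}


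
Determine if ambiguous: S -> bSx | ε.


balanced b^n…x^n: each string has a unique parse
Unambiguous


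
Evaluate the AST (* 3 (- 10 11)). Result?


Evaluate inner: (- 10 11) = -1
Evaluate root: (* 3 -1) = -3
Result: -3


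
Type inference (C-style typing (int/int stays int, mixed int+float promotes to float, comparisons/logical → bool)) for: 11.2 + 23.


Operand types: float + int
Rule: mixed int/float promotes to float; int/int stays int
Result type: float


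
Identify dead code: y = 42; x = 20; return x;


y is assigned but never read
Dead: 'y = 42'


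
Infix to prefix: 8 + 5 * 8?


'*' binds tighter: tree is (+ 8 (* 5 8))
Prefix: + 8 * 5 8


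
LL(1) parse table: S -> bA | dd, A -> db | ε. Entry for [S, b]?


For [S, b]: 'b' ∈ FIRST(bA)
Entry: S -> bA


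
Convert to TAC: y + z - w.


Break into single-operator statements:
t1 = y + z
t2 = t1 - w


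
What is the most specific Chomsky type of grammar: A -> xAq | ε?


Single nonterminal LHS, but x^n q^n is not regular
Classification: Type 2 (Context-Free)


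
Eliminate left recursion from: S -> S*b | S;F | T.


Left-recursive alternatives: S*b, S;F; non-recursive: T
Introduce S': S -> TS', S' -> *bS' | ;FS' | ε


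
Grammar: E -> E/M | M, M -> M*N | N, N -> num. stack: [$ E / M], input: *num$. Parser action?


'*' can extend M; shift to build M -> M*N
Action: shift


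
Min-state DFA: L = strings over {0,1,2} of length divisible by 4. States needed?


Track length mod 4: states 0..3, accept at 0
Minimal DFA: 4 states


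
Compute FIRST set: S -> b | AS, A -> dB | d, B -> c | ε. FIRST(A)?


Per alternative of A: FIRST(dB) = {d}; FIRST(d) = {d}
FIRST(A) = {d}


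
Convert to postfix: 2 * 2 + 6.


Left to right (same or higher precedence on left)
Postfix: 2 2 * 6 +


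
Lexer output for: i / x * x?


Scan left to right, longest-match per lexeme
Tokens: ID(i), OP(/), ID(x), OP(*), ID(x)


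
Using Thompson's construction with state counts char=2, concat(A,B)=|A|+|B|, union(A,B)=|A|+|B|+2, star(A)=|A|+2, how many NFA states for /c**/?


Syntax tree has 1 char leaf(s), 0 union(s), 2 star(s)
chars contribute 1×2 = 2; each union adds +2; each star adds +2
Total: 2 + 0 + 4 = 6 states


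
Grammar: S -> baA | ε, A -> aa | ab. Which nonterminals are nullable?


A nonterminal is nullable iff some alternative derives ε (directly, or every symbol in it is nullable)
Nullable: {S}


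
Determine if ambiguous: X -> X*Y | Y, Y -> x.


precedence layered via separate nonterminal Y: deterministic
Unambiguous


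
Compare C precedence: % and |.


'%' is multiplicative (level 10); '|' is bitwise OR (level 3)
Higher level binds tighter
'%' has higher precedence than '|'


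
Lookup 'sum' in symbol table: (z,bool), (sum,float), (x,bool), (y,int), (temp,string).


Lookup 'sum' → type float


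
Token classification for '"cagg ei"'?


Pattern: double-quoted sequence
Type: STRING_LITERAL


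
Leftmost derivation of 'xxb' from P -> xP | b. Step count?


Derivation: P => xP => xxP => xxb
Steps: 3


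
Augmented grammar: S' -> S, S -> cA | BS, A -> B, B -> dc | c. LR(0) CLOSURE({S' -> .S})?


Start: S' -> .S
For each item with dot before a nonterminal B, add B -> .γ for every B-production
Closure: [S' -> .S, S -> .cA, S -> .BS, B -> .dc, B -> .c]


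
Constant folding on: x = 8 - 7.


8 - 7 = 1 at compile time
Optimized: x = 1


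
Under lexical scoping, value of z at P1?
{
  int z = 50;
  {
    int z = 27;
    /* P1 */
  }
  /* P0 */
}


z declared in the same block as P1
z = 27


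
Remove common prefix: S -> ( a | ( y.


Common prefix: '('
Factored: S -> ( S', S' -> a | y


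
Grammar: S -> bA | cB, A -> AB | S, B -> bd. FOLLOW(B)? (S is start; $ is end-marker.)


$ ∈ FOLLOW(S). For each A -> αBβ: add FIRST(β)\{ε} to FOLLOW(B); if β nullable, add FOLLOW(A).
FOLLOW(B) = {$, b}


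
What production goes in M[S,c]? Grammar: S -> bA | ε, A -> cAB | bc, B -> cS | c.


For [S, c]: ε is nullable and 'c' ∈ FOLLOW(S)
Entry: S -> ε


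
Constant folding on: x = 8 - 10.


8 - 10 = -2 at compile time
Optimized: x = -2


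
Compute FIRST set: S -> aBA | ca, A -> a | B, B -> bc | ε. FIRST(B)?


Per alternative of B: FIRST(bc) = {b}; FIRST(ε) = {ε}
FIRST(B) = {b, ε}


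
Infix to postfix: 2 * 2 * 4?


Left to right (same or higher precedence on left)
Postfix: 2 2 * 4 *


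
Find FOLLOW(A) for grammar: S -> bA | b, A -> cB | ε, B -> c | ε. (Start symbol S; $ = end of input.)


$ ∈ FOLLOW(S). For each A -> αBβ: add FIRST(β)\{ε} to FOLLOW(B); if β nullable, add FOLLOW(A).
FOLLOW(A) = {$}


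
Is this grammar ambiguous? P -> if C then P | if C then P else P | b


dangling else: 'if C then if C then b else b' parses two ways
Ambiguous


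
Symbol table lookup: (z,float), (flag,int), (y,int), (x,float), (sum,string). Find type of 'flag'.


Lookup 'flag' → type int


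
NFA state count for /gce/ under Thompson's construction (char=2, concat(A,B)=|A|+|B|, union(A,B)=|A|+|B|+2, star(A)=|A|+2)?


Syntax tree has 3 char leaf(s), 0 union(s), 0 star(s)
chars contribute 3×2 = 6; each union adds +2; each star adds +2
Total: 6 + 0 + 0 = 6 states


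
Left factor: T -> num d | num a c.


Common prefix: 'num'
Factored: T -> num T', T' -> d | a c


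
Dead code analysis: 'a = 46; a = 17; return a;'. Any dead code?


first assignment to a is overwritten before any read
Dead: 'a = 46'


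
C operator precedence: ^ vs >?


'>' is relational (level 7); '^' is bitwise XOR (level 4)
Higher level binds tighter
'>' has higher precedence than '^'


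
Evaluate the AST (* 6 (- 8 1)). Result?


Evaluate inner: (- 8 1) = 7
Evaluate root: (* 6 7) = 42
Result: 42


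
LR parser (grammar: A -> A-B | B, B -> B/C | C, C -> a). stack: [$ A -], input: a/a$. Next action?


no handle ('A-' is not any RHS); shift 'a'
Action: shift


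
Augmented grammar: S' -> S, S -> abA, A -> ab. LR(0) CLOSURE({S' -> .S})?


Start: S' -> .S
For each item with dot before a nonterminal B, add B -> .γ for every B-production
Closure: [S' -> .S, S -> .abA]


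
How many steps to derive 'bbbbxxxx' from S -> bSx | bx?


Derivation: S => bSx => bbSxx => bbbSxxx => bbbbxxxx
Steps: 4


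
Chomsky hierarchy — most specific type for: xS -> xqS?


LHS has context (more than one symbol) and |LHS| ≤ |RHS|
Classification: Type 1 (Context-Sensitive)


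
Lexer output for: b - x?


Scan left to right, longest-match per lexeme
Tokens: ID(b), OP(-), ID(x)


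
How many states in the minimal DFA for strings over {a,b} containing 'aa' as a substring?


KMP-style automaton: 2 progress states + 1 absorbing accept = 3
Minimal DFA: 3 states


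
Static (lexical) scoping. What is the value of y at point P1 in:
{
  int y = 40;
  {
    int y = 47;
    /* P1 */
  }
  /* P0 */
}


y declared in the same block as P1
y = 47


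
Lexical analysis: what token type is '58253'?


Pattern: digits only
Type: INTEGER_LITERAL


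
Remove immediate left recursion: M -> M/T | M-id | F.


Left-recursive alternatives: M/T, M-id; non-recursive: F
Introduce M': M -> FM', M' -> /TM' | -idM' | ε


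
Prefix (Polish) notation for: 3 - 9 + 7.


left-to-right (same/higher precedence on left): tree is (+ (- 3 9) 7)
Prefix: + - 3 9 7


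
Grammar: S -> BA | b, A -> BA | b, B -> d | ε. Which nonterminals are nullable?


A nonterminal is nullable iff some alternative derives ε (directly, or every symbol in it is nullable)
Nullable: {B}


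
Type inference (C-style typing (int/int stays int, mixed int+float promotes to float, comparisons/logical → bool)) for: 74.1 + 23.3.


Operand types: float + float
Rule: mixed int/float promotes to float; int/int stays int
Result type: float


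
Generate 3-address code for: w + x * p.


Break into single-operator statements:
t1 = x * p
t2 = w + t1


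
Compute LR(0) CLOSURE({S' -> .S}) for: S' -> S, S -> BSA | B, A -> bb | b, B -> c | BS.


Start: S' -> .S
For each item with dot before a nonterminal B, add B -> .γ for every B-production
Closure: [S' -> .S, S -> .BSA, S -> .B, B -> .c, B -> .BS]


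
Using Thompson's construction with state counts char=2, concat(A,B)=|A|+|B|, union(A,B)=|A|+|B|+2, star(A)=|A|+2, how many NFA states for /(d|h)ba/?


Syntax tree has 4 char leaf(s), 1 union(s), 0 star(s)
chars contribute 4×2 = 8; each union adds +2; each star adds +2
Total: 8 + 2 + 0 = 10 states


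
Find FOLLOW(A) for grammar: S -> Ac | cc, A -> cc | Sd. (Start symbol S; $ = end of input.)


$ ∈ FOLLOW(S). For each A -> αBβ: add FIRST(β)\{ε} to FOLLOW(B); if β nullable, add FOLLOW(A).
FOLLOW(A) = {c}


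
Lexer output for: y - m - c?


Scan left to right, longest-match per lexeme
Tokens: ID(y), OP(-), ID(m), OP(-), ID(c)


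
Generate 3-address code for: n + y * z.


Break into single-operator statements:
t1 = y * z
t2 = n + t1


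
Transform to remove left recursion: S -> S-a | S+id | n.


Left-recursive alternatives: S-a, S+id; non-recursive: n
Introduce S': S -> nS', S' -> -aS' | +idS' | ε


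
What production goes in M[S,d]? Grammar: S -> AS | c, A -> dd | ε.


For [S, d]: 'd' ∈ FIRST(AS)
Entry: S -> AS


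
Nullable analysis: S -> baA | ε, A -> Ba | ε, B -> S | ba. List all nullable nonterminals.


A nonterminal is nullable iff some alternative derives ε (directly, or every symbol in it is nullable)
Nullable: {A, B, S}


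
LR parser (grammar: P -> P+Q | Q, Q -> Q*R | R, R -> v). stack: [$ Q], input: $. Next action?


lookahead ∉ {*} so Q won't extend; reduce P -> Q
Action: reduce (P -> Q)


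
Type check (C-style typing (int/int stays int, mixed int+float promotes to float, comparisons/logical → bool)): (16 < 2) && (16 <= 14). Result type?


Operand types: bool && bool
Rule: logical operators take bool operands and yield bool
Result type: bool


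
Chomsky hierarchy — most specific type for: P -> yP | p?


Right-linear: every RHS is a terminal or a terminal followed by one nonterminal
Classification: Type 3 (Regular)


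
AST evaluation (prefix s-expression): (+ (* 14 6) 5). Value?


Evaluate inner: (* 14 6) = 84
Evaluate root: (+ 84 5) = 89
Result: 89


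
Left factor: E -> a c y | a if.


Common prefix: 'a'
Factored: E -> a E', E' -> c y | if


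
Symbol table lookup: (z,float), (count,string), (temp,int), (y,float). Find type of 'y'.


Lookup 'y' → type float


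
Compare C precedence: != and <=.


'<=' is relational (level 7); '!=' is equality (level 6)
Higher level binds tighter
'<=' has higher precedence than '!='


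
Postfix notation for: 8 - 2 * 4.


* has higher precedence, evaluate 2*4 first
Postfix: 8 2 4 * -


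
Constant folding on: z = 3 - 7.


3 - 7 = -4 at compile time
Optimized: z = -4


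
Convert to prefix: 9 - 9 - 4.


left-to-right (same/higher precedence on left): tree is (- (- 9 9) 4)
Prefix: - - 9 9 4


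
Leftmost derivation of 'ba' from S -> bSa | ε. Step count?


Derivation: S => bSa => ba
Steps: 2


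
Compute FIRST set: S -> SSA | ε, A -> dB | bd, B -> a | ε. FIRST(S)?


Per alternative of S: FIRST(SSA) = {b, d}; FIRST(ε) = {ε}
FIRST(S) = {b, d, ε}


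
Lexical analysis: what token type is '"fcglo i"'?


Pattern: double-quoted sequence
Type: STRING_LITERAL


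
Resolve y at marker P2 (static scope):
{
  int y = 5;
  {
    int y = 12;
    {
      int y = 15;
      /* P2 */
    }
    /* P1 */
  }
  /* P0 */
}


y declared in the same block as P2
y = 15


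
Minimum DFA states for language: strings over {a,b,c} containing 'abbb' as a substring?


KMP-style automaton: 4 progress states + 1 absorbing accept = 5
Minimal DFA: 5 states


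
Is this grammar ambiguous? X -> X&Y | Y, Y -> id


precedence layered via separate nonterminal Y: deterministic
Unambiguous


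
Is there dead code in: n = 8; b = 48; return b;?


n is assigned but never read
Dead: 'n = 8'


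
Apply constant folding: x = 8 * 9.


8 * 9 = 72 at compile time
Optimized: x = 72


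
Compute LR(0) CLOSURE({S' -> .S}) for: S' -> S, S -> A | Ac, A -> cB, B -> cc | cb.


Start: S' -> .S
For each item with dot before a nonterminal B, add B -> .γ for every B-production
Closure: [S' -> .S, S -> .A, S -> .Ac, A -> .cB]


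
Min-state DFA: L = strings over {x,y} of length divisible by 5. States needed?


Track length mod 5: states 0..4, accept at 0
Minimal DFA: 5 states


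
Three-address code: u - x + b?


Break into single-operator statements:
t1 = u - x
t2 = t1 + b


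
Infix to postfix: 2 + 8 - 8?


Left to right (same or higher precedence on left)
Postfix: 2 8 + 8 -


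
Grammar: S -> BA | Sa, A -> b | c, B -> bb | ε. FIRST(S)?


Per alternative of S: FIRST(BA) = {b, c}; FIRST(Sa) = {b, c}
FIRST(S) = {b, c}


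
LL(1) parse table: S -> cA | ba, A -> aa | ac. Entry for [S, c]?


For [S, c]: 'c' ∈ FIRST(cA)
Entry: S -> cA


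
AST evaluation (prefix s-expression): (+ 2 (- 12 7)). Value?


Evaluate inner: (- 12 7) = 5
Evaluate root: (+ 2 5) = 7
Result: 7


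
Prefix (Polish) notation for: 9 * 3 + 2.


left-to-right (same/higher precedence on left): tree is (+ (* 9 3) 2)
Prefix: + * 9 3 2


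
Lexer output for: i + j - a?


Scan left to right, longest-match per lexeme
Tokens: ID(i), OP(+), ID(j), OP(-), ID(a)


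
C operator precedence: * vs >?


'*' is multiplicative (level 10); '>' is relational (level 7)
Higher level binds tighter
'*' has higher precedence than '>'


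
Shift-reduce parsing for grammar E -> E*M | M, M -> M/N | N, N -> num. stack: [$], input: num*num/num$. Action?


no handle on stack; shift 'num'
Action: shift


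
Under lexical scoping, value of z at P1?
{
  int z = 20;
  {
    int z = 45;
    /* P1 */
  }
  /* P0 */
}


z declared in the same block as P1
z = 45


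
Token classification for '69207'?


Pattern: digits only
Type: INTEGER_LITERAL


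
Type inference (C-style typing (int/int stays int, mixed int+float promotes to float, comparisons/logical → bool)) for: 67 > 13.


Operand types: int > int
Rule: comparison yields bool
Result type: bool


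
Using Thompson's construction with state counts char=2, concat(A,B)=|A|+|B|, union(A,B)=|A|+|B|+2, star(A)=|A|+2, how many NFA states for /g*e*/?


Syntax tree has 2 char leaf(s), 0 union(s), 2 star(s)
chars contribute 2×2 = 4; each union adds +2; each star adds +2
Total: 4 + 0 + 4 = 8 states


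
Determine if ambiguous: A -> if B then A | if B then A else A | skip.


dangling else: 'if B then if B then skip else skip' parses two ways
Ambiguous


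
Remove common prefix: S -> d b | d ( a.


Common prefix: 'd'
Factored: S -> d S', S' -> b | ( a


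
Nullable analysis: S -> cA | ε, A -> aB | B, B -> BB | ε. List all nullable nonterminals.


A nonterminal is nullable iff some alternative derives ε (directly, or every symbol in it is nullable)
Nullable: {A, B, S}


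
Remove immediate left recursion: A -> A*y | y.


Left-recursive alternatives: A*y; non-recursive: y
Introduce A': A -> yA', A' -> *yA' | ε


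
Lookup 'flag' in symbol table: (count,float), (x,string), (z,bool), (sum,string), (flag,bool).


Lookup 'flag' → type bool


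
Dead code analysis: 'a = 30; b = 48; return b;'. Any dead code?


a is assigned but never read
Dead: 'a = 30'


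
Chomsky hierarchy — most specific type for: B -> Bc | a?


Left-linear: every RHS is a terminal or one nonterminal followed by a terminal
Classification: Type 3 (Regular)


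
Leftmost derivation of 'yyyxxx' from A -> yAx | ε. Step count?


Derivation: A => yAx => yyAxx => yyyAxxx => yyyxxx
Steps: 4


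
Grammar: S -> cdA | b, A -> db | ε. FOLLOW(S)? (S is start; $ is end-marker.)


$ ∈ FOLLOW(S). For each A -> αBβ: add FIRST(β)\{ε} to FOLLOW(B); if β nullable, add FOLLOW(A).
FOLLOW(S) = {$}


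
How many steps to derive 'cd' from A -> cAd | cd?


Derivation: A => cd
Steps: 1


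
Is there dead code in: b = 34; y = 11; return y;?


b is assigned but never read
Dead: 'b = 34'


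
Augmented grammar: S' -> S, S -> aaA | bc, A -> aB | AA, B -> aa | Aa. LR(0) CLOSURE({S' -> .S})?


Start: S' -> .S
For each item with dot before a nonterminal B, add B -> .γ for every B-production
Closure: [S' -> .S, S -> .aaA, S -> .bc]


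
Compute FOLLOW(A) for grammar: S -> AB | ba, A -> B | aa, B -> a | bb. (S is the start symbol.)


$ ∈ FOLLOW(S). For each A -> αBβ: add FIRST(β)\{ε} to FOLLOW(B); if β nullable, add FOLLOW(A).
FOLLOW(A) = {a, b}


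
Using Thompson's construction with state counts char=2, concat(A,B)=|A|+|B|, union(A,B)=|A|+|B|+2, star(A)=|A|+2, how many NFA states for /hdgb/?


Syntax tree has 4 char leaf(s), 0 union(s), 0 star(s)
chars contribute 4×2 = 8; each union adds +2; each star adds +2
Total: 8 + 0 + 0 = 8 states


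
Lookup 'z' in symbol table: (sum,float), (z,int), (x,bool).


Lookup 'z' → type int


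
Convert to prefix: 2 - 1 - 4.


left-to-right (same/higher precedence on left): tree is (- (- 2 1) 4)
Prefix: - - 2 1 4


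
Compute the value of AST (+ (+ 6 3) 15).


Evaluate inner: (+ 6 3) = 9
Evaluate root: (+ 9 15) = 24
Result: 24


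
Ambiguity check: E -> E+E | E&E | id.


'id+id&id' has two parse trees (no precedence encoded between + and &)
Ambiguous


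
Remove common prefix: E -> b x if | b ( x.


Common prefix: 'b'
Factored: E -> b E', E' -> x if | ( x


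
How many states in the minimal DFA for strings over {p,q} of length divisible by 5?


Track length mod 5: states 0..4, accept at 0
Minimal DFA: 5 states


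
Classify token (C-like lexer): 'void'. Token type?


Pattern: reserved word
Type: KEYWORD


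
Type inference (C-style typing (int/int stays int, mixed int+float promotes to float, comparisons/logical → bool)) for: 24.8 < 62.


Operand types: float < int
Rule: comparison yields bool
Result type: bool


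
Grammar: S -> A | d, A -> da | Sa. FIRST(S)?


Per alternative of S: FIRST(A) = {d}; FIRST(d) = {d}
FIRST(S) = {d}


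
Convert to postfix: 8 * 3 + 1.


Left to right (same or higher precedence on left)
Postfix: 8 3 * 1 +


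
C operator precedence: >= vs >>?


'>>' is shift (level 8); '>=' is relational (level 7)
Higher level binds tighter
'>>' has higher precedence than '>='


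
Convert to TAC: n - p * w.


Break into single-operator statements:
t1 = p * w
t2 = n - t1


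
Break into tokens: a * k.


Scan left to right, longest-match per lexeme
Tokens: ID(a), OP(*), ID(k)


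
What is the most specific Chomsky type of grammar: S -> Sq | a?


Left-linear: every RHS is a terminal or one nonterminal followed by a terminal
Classification: Type 3 (Regular)


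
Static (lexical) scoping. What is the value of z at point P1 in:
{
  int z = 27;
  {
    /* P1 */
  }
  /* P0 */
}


P1's block does not declare z; resolves to the enclosing declaration at depth 0
z = 27


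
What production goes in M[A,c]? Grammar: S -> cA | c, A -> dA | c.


For [A, c]: 'c' ∈ FIRST(c)
Entry: A -> c


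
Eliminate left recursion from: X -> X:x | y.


Left-recursive alternatives: X:x; non-recursive: y
Introduce X': X -> yX', X' -> :xX' | ε


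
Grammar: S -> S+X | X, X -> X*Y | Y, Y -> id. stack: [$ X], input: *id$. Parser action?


shift '*' to continue X -> X*Y
Action: shift


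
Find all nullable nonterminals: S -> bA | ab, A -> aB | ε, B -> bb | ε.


A nonterminal is nullable iff some alternative derives ε (directly, or every symbol in it is nullable)
Nullable: {A, B}


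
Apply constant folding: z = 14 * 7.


14 * 7 = 98 at compile time
Optimized: z = 98


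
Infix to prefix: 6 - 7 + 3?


left-to-right (same/higher precedence on left): tree is (+ (- 6 7) 3)
Prefix: + - 6 7 3


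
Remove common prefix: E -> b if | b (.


Common prefix: 'b'
Factored: E -> b E', E' -> if | (


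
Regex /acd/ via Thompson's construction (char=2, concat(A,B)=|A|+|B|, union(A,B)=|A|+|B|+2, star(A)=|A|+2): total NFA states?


Syntax tree has 3 char leaf(s), 0 union(s), 0 star(s)
chars contribute 3×2 = 6; each union adds +2; each star adds +2
Total: 6 + 0 + 0 = 6 states


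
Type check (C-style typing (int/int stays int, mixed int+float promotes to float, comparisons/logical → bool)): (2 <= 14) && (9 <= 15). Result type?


Operand types: bool && bool
Rule: logical operators take bool operands and yield bool
Result type: bool


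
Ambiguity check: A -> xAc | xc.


balanced x^n…c^n: each string has a unique parse
Unambiguous


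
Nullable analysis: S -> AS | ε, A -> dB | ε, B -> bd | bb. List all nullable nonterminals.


A nonterminal is nullable iff some alternative derives ε (directly, or every symbol in it is nullable)
Nullable: {A, S}


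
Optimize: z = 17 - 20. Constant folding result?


17 - 20 = -3 at compile time
Optimized: z = -3


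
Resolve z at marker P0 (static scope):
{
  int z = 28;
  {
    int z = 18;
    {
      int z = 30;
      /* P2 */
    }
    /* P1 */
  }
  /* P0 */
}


z declared in the same block as P0
z = 28


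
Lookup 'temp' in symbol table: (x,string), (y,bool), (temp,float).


Lookup 'temp' → type float


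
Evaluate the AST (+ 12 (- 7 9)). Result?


Evaluate inner: (- 7 9) = -2
Evaluate root: (+ 12 -2) = 10
Result: 10


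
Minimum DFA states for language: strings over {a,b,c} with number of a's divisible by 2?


Track (count of a) mod 2: states 0..1, accept at 0
Minimal DFA: 2 states


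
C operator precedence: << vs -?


'-' is additive (level 9); '<<' is shift (level 8)
Higher level binds tighter
'-' has higher precedence than '<<'


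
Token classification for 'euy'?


Pattern: letter/underscore followed by alphanumerics, not a keyword
Type: IDENTIFIER


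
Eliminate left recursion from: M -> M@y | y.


Left-recursive alternatives: M@y; non-recursive: y
Introduce M': M -> yM', M' -> @yM' | ε


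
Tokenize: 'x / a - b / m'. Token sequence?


Scan left to right, longest-match per lexeme
Tokens: ID(x), OP(/), ID(a), OP(-), ID(b), OP(/), ID(m)


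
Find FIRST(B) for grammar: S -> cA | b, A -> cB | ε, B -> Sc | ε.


Per alternative of B: FIRST(Sc) = {b, c}; FIRST(ε) = {ε}
FIRST(B) = {b, c, ε}


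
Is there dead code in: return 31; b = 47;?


statement follows a return and is unreachable
Dead: 'b = 47'


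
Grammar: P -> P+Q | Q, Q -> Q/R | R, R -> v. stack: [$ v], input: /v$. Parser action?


'v' on top is the handle for R -> v
Action: reduce (R -> v)


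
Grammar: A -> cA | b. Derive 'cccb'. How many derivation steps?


Derivation: A => cA => ccA => cccA => cccb
Steps: 4


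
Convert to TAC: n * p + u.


Break into single-operator statements:
t1 = n * p
t2 = t1 + u


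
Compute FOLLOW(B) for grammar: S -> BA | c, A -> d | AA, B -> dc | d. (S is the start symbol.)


$ ∈ FOLLOW(S). For each A -> αBβ: add FIRST(β)\{ε} to FOLLOW(B); if β nullable, add FOLLOW(A).
FOLLOW(B) = {d}


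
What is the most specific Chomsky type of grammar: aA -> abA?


LHS has context (more than one symbol) and |LHS| ≤ |RHS|
Classification: Type 1 (Context-Sensitive)


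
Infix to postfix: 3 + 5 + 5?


Left to right (same or higher precedence on left)
Postfix: 3 5 + 5 +


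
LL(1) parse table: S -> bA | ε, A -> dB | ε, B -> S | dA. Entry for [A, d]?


For [A, d]: 'd' ∈ FIRST(dB)
Entry: A -> dB


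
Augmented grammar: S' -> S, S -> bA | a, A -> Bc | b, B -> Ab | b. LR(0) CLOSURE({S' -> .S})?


Start: S' -> .S
For each item with dot before a nonterminal B, add B -> .γ for every B-production
Closure: [S' -> .S, S -> .bA, S -> .a]


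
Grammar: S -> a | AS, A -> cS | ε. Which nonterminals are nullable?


A nonterminal is nullable iff some alternative derives ε (directly, or every symbol in it is nullable)
Nullable: {A}


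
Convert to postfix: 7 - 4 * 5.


* has higher precedence, evaluate 4*5 first
Postfix: 7 4 5 * -


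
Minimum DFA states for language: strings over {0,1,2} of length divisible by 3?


Track length mod 3: states 0..2, accept at 0
Minimal DFA: 3 states


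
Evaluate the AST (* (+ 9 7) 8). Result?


Evaluate inner: (+ 9 7) = 16
Evaluate root: (* 16 8) = 128
Result: 128


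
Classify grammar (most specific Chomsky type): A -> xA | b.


Right-linear: every RHS is a terminal or a terminal followed by one nonterminal
Classification: Type 3 (Regular)


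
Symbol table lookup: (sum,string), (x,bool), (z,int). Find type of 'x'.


Lookup 'x' → type bool


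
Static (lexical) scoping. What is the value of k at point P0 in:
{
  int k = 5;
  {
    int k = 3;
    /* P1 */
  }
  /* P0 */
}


k declared in the same block as P0
k = 5


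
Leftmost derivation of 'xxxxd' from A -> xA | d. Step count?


Derivation: A => xA => xxA => xxxA => xxxxA => xxxxd
Steps: 5


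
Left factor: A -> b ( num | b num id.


Common prefix: 'b'
Factored: A -> b A', A' -> ( num | num id


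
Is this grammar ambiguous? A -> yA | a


right-linear, alternatives start with distinct terminals 'y' vs 'a': unique leftmost derivation
Unambiguous


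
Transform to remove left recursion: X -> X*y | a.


Left-recursive alternatives: X*y; non-recursive: a
Introduce X': X -> aX', X' -> *yX' | ε


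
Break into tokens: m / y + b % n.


Scan left to right, longest-match per lexeme
Tokens: ID(m), OP(/), ID(y), OP(+), ID(b), OP(%), ID(n)


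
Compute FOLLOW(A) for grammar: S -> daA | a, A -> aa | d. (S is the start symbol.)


$ ∈ FOLLOW(S). For each A -> αBβ: add FIRST(β)\{ε} to FOLLOW(B); if β nullable, add FOLLOW(A).
FOLLOW(A) = {$}


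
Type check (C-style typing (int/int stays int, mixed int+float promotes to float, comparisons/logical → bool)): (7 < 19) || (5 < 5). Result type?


Operand types: bool || bool
Rule: logical operators take bool operands and yield bool
Result type: bool


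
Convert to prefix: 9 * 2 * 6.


left-to-right (same/higher precedence on left): tree is (* (* 9 2) 6)
Prefix: * * 9 2 6


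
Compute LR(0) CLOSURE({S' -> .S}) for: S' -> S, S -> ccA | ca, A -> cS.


Start: S' -> .S
For each item with dot before a nonterminal B, add B -> .γ for every B-production
Closure: [S' -> .S, S -> .ccA, S -> .ca]


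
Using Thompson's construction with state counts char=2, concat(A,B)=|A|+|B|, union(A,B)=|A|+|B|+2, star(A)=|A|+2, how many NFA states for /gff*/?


Syntax tree has 3 char leaf(s), 0 union(s), 1 star(s)
chars contribute 3×2 = 6; each union adds +2; each star adds +2
Total: 6 + 0 + 2 = 8 states


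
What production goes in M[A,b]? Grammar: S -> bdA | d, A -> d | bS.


For [A, b]: 'b' ∈ FIRST(bS)
Entry: A -> bS


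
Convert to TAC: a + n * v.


Break into single-operator statements:
t1 = n * v
t2 = a + t1


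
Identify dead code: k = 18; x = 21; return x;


k is assigned but never read
Dead: 'k = 18'


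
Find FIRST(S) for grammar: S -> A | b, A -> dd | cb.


Per alternative of S: FIRST(A) = {c, d}; FIRST(b) = {b}
FIRST(S) = {b, c, d}


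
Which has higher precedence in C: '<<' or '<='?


'<<' is shift (level 8); '<=' is relational (level 7)
Higher level binds tighter
'<<' has higher precedence than '<='


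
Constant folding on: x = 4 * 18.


4 * 18 = 72 at compile time
Optimized: x = 72


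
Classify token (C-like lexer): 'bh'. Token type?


Pattern: letter/underscore followed by alphanumerics, not a keyword
Type: IDENTIFIER


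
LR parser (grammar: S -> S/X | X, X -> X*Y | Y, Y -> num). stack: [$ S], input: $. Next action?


start symbol S on stack, input exhausted
Action: accept


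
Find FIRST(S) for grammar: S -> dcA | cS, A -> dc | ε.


Per alternative of S: FIRST(dcA) = {d}; FIRST(cS) = {c}
FIRST(S) = {c, d}


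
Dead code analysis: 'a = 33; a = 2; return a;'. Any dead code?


first assignment to a is overwritten before any read
Dead: 'a = 33'


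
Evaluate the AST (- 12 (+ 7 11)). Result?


Evaluate inner: (+ 7 11) = 18
Evaluate root: (- 12 18) = -6
Result: -6


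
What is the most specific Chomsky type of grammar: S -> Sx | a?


Left-linear: every RHS is a terminal or one nonterminal followed by a terminal
Classification: Type 3 (Regular)


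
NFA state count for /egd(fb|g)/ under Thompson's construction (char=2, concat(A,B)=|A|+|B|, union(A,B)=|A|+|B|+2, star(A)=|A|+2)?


Syntax tree has 6 char leaf(s), 1 union(s), 0 star(s)
chars contribute 6×2 = 12; each union adds +2; each star adds +2
Total: 12 + 2 + 0 = 14 states


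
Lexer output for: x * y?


Scan left to right, longest-match per lexeme
Tokens: ID(x), OP(*), ID(y)


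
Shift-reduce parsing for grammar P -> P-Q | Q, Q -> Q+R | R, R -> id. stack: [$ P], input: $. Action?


start symbol P on stack, input exhausted
Action: accept


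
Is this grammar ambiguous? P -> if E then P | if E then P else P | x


dangling else: 'if E then if E then x else x' parses two ways
Ambiguous


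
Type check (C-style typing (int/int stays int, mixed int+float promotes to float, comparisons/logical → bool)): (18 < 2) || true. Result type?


Operand types: bool || bool
Rule: logical operators take bool operands and yield bool
Result type: bool


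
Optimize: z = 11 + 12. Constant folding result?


11 + 12 = 23 at compile time
Optimized: z = 23


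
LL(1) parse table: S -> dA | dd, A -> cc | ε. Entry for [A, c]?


For [A, c]: 'c' ∈ FIRST(cc)
Entry: A -> cc


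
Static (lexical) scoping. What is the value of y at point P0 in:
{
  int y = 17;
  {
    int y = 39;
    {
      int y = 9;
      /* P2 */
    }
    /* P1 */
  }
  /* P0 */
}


y declared in the same block as P0
y = 17


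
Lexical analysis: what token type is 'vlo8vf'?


Pattern: letter/underscore followed by alphanumerics, not a keyword
Type: IDENTIFIER


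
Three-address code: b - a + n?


Break into single-operator statements:
t1 = b - a
t2 = t1 + n


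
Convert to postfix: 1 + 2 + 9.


Left to right (same or higher precedence on left)
Postfix: 1 2 + 9 +


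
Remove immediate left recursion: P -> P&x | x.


Left-recursive alternatives: P&x; non-recursive: x
Introduce P': P -> xP', P' -> &xP' | ε


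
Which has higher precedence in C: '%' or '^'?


'%' is multiplicative (level 10); '^' is bitwise XOR (level 4)
Higher level binds tighter
'%' has higher precedence than '^'


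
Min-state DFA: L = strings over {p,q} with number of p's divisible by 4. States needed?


Track (count of p) mod 4: states 0..3, accept at 0
Minimal DFA: 4 states


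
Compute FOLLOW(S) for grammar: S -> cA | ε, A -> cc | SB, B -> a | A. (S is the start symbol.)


$ ∈ FOLLOW(S). For each A -> αBβ: add FIRST(β)\{ε} to FOLLOW(B); if β nullable, add FOLLOW(A).
FOLLOW(S) = {$, a, c}


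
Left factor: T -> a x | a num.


Common prefix: 'a'
Factored: T -> a T', T' -> x | num


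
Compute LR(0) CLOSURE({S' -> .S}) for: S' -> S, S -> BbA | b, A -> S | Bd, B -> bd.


Start: S' -> .S
For each item with dot before a nonterminal B, add B -> .γ for every B-production
Closure: [S' -> .S, S -> .BbA, S -> .b, B -> .bd]


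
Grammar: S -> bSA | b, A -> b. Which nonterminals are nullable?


A nonterminal is nullable iff some alternative derives ε (directly, or every symbol in it is nullable)
Nullable: {}


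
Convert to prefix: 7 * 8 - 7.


left-to-right (same/higher precedence on left): tree is (- (* 7 8) 7)
Prefix: - * 7 8 7


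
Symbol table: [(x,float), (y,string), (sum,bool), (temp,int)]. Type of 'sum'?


Lookup 'sum' → type bool


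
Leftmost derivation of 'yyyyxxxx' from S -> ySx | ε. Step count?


Derivation: S => ySx => yySxx => yyySxxx => yyyySxxxx => yyyyxxxx
Steps: 5


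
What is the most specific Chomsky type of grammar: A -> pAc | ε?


Single nonterminal LHS, but p^n c^n is not regular
Classification: Type 2 (Context-Free)


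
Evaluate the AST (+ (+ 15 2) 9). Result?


Evaluate inner: (+ 15 2) = 17
Evaluate root: (+ 17 9) = 26
Result: 26


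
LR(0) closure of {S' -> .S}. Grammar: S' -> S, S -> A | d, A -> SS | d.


Start: S' -> .S
For each item with dot before a nonterminal B, add B -> .γ for every B-production
Closure: [S' -> .S, S -> .A, S -> .d, A -> .SS, A -> .d]


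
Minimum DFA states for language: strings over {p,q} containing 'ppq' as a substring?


KMP-style automaton: 3 progress states + 1 absorbing accept = 4
Minimal DFA: 4 states


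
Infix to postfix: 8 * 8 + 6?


Left to right (same or higher precedence on left)
Postfix: 8 8 * 6 +


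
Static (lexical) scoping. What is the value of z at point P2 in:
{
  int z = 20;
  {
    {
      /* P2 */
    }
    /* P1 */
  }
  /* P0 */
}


P2's block does not declare z; resolves to the enclosing declaration at depth 0
z = 20


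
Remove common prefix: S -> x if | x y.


Common prefix: 'x'
Factored: S -> x S', S' -> if | y


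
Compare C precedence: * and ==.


'*' is multiplicative (level 10); '==' is equality (level 6)
Higher level binds tighter
'*' has higher precedence than '=='


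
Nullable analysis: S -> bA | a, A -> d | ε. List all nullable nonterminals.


A nonterminal is nullable iff some alternative derives ε (directly, or every symbol in it is nullable)
Nullable: {A}


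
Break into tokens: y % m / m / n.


Scan left to right, longest-match per lexeme
Tokens: ID(y), OP(%), ID(m), OP(/), ID(m), OP(/), ID(n)


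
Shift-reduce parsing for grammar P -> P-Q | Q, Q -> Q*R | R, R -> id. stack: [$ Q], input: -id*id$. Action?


lookahead ∉ {*} so Q won't extend; reduce P -> Q
Action: reduce (P -> Q)


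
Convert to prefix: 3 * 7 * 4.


left-to-right (same/higher precedence on left): tree is (* (* 3 7) 4)
Prefix: * * 3 7 4


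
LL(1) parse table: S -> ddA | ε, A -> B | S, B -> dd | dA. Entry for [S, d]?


For [S, d]: 'd' ∈ FIRST(ddA)
Entry: S -> ddA


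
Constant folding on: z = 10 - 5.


10 - 5 = 5 at compile time
Optimized: z = 5


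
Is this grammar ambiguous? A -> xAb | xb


balanced x^n…b^n: each string has a unique parse
Unambiguous


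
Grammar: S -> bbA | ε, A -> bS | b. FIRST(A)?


Per alternative of A: FIRST(bS) = {b}; FIRST(b) = {b}
FIRST(A) = {b}


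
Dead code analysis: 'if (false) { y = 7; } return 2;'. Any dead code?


condition is constant false, so the whole block is unreachable
Dead: 'if (false) { y = 7; }'


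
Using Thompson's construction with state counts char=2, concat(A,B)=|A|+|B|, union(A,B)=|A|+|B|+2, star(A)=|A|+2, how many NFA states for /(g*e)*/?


Syntax tree has 2 char leaf(s), 0 union(s), 2 star(s)
chars contribute 2×2 = 4; each union adds +2; each star adds +2
Total: 4 + 0 + 4 = 8 states


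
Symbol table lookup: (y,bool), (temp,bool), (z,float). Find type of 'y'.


Lookup 'y' → type bool


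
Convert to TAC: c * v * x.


Break into single-operator statements:
t1 = c * v
t2 = t1 * x


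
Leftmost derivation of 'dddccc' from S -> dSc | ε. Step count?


Derivation: S => dSc => ddScc => dddSccc => dddccc
Steps: 4


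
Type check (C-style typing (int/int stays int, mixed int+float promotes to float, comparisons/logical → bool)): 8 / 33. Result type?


Operand types: int / int
Rule: mixed int/float promotes to float; int/int stays int
Result type: int


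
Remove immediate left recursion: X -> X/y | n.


Left-recursive alternatives: X/y; non-recursive: n
Introduce X': X -> nX', X' -> /yX' | ε


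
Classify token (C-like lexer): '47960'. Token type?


Pattern: digits only
Type: INTEGER_LITERAL
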